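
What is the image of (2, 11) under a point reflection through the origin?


Reflection through origin: (x, y) -> (-x, -y)
(2, 11) -> (-2, -11)

(-2, -11)


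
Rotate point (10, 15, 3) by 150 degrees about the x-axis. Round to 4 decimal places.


x' = 10
y' = 15*cos(150) - 3*sin(150) = -14.4904
z' = 15*sin(150) + 3*cos(150) = 4.9019

(10, -14.4904, 4.9019)


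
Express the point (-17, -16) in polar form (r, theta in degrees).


r = sqrt((-17)^2 + (-16)^2) = 23.3452
theta = atan2(-16, -17) = 223.2643 degrees

r = 23.3452, theta = 223.2643 degrees


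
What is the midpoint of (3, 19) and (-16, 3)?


Midpoint = ((3+-16)/2, (19+3)/2) = (-6.5, 11)

(-6.5, 11)


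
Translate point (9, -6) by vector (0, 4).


Translation: (x+dx, y+dy) = (9+0, -6+4) = (9, -2)

(9, -2)


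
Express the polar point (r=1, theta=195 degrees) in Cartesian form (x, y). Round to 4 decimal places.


x = 1 * cos(195) = -0.9659
y = 1 * sin(195) = -0.2588

(-0.9659, -0.2588)


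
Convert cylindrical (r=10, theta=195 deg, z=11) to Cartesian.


x = 10 * cos(195) = -9.6593
y = 10 * sin(195) = -2.5882
z = 11

(-9.6593, -2.5882, 11)


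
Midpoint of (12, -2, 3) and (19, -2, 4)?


Midpoint = ((12+19)/2, (-2+-2)/2, (3+4)/2) = (15.5, -2, 3.5)

(15.5, -2, 3.5)


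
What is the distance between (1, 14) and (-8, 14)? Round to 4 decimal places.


d = sqrt((-8-1)^2 + (14-14)^2) = 9

9


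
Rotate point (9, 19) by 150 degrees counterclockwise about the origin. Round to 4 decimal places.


x' = 9*cos(150) - 19*sin(150) = -17.2942
y' = 9*sin(150) + 19*cos(150) = -11.9545

(-17.2942, -11.9545)


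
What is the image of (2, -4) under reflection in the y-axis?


Reflection across y-axis: (x, y) -> (-x, y)
(2, -4) -> (-2, -4)

(-2, -4)


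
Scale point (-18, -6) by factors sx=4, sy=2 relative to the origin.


Scaling: (x*sx, y*sy) = (-18*4, -6*2) = (-72, -12)

(-72, -12)


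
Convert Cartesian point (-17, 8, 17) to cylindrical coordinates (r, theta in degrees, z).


r = sqrt((-17)^2 + 8^2) = 18.7883
theta = atan2(8, -17) = 154.7989 deg
z = 17

r = 18.7883, theta = 154.7989 deg, z = 17


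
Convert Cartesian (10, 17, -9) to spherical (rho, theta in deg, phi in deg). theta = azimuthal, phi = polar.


rho = sqrt(10^2 + 17^2 + (-9)^2) = 21.6795
theta = atan2(17, 10) = 59.5345 deg
phi = acos(-9/21.6795) = 114.5281 deg

rho = 21.6795, theta = 59.5345 deg, phi = 114.5281 deg


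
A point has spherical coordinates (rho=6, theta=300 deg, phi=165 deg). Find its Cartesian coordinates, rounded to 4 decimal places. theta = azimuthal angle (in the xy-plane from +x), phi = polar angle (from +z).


x = 6 * sin(165) * cos(300) = 0.7765
y = 6 * sin(165) * sin(300) = -1.3449
z = 6 * cos(165) = -5.7956

(0.7765, -1.3449, -5.7956)


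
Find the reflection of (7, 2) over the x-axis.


Reflection across x-axis: (x, y) -> (x, -y)
(7, 2) -> (7, -2)

(7, -2)


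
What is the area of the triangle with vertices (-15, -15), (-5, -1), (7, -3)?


Area = |x1(y2-y3) + x2(y3-y1) + x3(y1-y2)| / 2
= |-15*(-1--3) + -5*(-3--15) + 7*(-15--1)| / 2
= 94

94


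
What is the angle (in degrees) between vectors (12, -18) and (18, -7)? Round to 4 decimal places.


dot = 12*18 + -18*-7 = 342
|u| = 21.6333, |v| = 19.3132
cos(angle) = 0.8186
angle = 35.0594 degrees

35.0594 degrees


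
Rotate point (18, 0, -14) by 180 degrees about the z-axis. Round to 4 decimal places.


x' = 18*cos(180) - 0*sin(180) = -18
y' = 18*sin(180) + 0*cos(180) = 0
z' = -14

(-18, 0, -14)


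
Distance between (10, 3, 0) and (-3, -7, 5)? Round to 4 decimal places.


d = sqrt((-3-10)^2 + (-7-3)^2 + (5-0)^2) = 17.1464

17.1464


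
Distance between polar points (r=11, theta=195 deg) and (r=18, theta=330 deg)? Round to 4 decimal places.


d = sqrt(r1^2 + r2^2 - 2*r1*r2*cos(t2-t1))
d = sqrt(11^2 + 18^2 - 2*11*18*cos(330-195)) = 26.9261

26.9261


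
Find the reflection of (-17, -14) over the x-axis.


Reflection across x-axis: (x, y) -> (x, -y)
(-17, -14) -> (-17, 14)

(-17, 14)


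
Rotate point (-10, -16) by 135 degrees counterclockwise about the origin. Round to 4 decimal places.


x' = -10*cos(135) - -16*sin(135) = 18.3848
y' = -10*sin(135) + -16*cos(135) = 4.2426

(18.3848, 4.2426)


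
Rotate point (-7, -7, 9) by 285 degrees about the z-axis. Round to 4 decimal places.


x' = -7*cos(285) - -7*sin(285) = -8.5732
y' = -7*sin(285) + -7*cos(285) = 4.9497
z' = 9

(-8.5732, 4.9497, 9)


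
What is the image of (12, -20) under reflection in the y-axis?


Reflection across y-axis: (x, y) -> (-x, y)
(12, -20) -> (-12, -20)

(-12, -20)


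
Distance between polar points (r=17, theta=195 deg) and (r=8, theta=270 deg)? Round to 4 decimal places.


d = sqrt(r1^2 + r2^2 - 2*r1*r2*cos(t2-t1))
d = sqrt(17^2 + 8^2 - 2*17*8*cos(270-195)) = 16.8107

16.8107


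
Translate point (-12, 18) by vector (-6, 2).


Translation: (x+dx, y+dy) = (-12+-6, 18+2) = (-18, 20)

(-18, 20)


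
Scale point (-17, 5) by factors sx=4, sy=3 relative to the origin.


Scaling: (x*sx, y*sy) = (-17*4, 5*3) = (-68, 15)

(-68, 15)


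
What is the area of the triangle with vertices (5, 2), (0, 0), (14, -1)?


Area = |x1(y2-y3) + x2(y3-y1) + x3(y1-y2)| / 2
= |5*(0--1) + 0*(-1-2) + 14*(2-0)| / 2
= 16.5

16.5


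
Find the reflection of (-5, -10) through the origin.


Reflection through origin: (x, y) -> (-x, -y)
(-5, -10) -> (5, 10)

(5, 10)


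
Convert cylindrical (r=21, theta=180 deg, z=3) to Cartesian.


x = 21 * cos(180) = -21
y = 21 * sin(180) = 0
z = 3

(-21, 0, 3)


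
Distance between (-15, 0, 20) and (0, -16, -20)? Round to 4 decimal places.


d = sqrt((0--15)^2 + (-16-0)^2 + (-20-20)^2) = 45.618

45.618


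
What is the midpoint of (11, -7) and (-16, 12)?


Midpoint = ((11+-16)/2, (-7+12)/2) = (-2.5, 2.5)

(-2.5, 2.5)


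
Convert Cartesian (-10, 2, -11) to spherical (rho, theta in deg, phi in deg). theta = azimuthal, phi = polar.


rho = sqrt((-10)^2 + 2^2 + (-11)^2) = 15
theta = atan2(2, -10) = 168.6901 deg
phi = acos(-11/15) = 137.1666 deg

rho = 15, theta = 168.6901 deg, phi = 137.1666 deg


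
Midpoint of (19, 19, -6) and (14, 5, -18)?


Midpoint = ((19+14)/2, (19+5)/2, (-6+-18)/2) = (16.5, 12, -12)

(16.5, 12, -12)


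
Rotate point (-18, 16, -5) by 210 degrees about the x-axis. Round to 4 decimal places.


x' = -18
y' = 16*cos(210) - -5*sin(210) = -16.3564
z' = 16*sin(210) + -5*cos(210) = -3.6699

(-18, -16.3564, -3.6699)


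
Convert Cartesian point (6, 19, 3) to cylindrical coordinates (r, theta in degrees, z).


r = sqrt(6^2 + 19^2) = 19.9249
theta = atan2(19, 6) = 72.4744 deg
z = 3

r = 19.9249, theta = 72.4744 deg, z = 3


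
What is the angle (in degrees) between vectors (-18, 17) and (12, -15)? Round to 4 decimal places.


dot = -18*12 + 17*-15 = -471
|u| = 24.7588, |v| = 19.2094
cos(angle) = -0.9903
angle = 172.0232 degrees

172.0232 degrees


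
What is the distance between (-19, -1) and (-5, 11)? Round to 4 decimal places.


d = sqrt((-5--19)^2 + (11--1)^2) = 18.4391

18.4391


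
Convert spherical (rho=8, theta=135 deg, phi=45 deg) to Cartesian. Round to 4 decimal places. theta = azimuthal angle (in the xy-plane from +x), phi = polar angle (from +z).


x = 8 * sin(45) * cos(135) = -4
y = 8 * sin(45) * sin(135) = 4
z = 8 * cos(45) = 5.6569

(-4, 4, 5.6569)


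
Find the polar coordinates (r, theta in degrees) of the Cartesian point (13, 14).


r = sqrt(13^2 + 14^2) = 19.105
theta = atan2(14, 13) = 47.1211 degrees

r = 19.105, theta = 47.1211 degrees


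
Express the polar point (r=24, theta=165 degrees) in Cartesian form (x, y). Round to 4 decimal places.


x = 24 * cos(165) = -23.1822
y = 24 * sin(165) = 6.2117

(-23.1822, 6.2117)


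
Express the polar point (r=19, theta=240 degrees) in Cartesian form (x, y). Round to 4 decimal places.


x = 19 * cos(240) = -9.5
y = 19 * sin(240) = -16.4545

(-9.5, -16.4545)


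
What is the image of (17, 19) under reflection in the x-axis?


Reflection across x-axis: (x, y) -> (x, -y)
(17, 19) -> (17, -19)

(17, -19)


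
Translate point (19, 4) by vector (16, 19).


Translation: (x+dx, y+dy) = (19+16, 4+19) = (35, 23)

(35, 23)


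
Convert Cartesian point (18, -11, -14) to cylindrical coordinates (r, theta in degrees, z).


r = sqrt(18^2 + (-11)^2) = 21.095
theta = atan2(-11, 18) = 328.5704 deg
z = -14

r = 21.095, theta = 328.5704 deg, z = -14


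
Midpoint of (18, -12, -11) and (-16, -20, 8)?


Midpoint = ((18+-16)/2, (-12+-20)/2, (-11+8)/2) = (1, -16, -1.5)

(1, -16, -1.5)


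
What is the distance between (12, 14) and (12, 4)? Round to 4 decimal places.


d = sqrt((12-12)^2 + (4-14)^2) = 10

10


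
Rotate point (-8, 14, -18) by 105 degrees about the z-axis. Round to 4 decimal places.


x' = -8*cos(105) - 14*sin(105) = -11.4524
y' = -8*sin(105) + 14*cos(105) = -11.3509
z' = -18

(-11.4524, -11.3509, -18)


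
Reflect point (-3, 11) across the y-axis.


Reflection across y-axis: (x, y) -> (-x, y)
(-3, 11) -> (3, 11)

(3, 11)


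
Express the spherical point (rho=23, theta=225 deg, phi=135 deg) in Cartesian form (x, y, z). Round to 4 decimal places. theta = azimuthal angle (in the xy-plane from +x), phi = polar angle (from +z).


x = 23 * sin(135) * cos(225) = -11.5
y = 23 * sin(135) * sin(225) = -11.5
z = 23 * cos(135) = -16.2635

(-11.5, -11.5, -16.2635)


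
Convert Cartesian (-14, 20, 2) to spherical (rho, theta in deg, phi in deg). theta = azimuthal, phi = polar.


rho = sqrt((-14)^2 + 20^2 + 2^2) = 24.4949
theta = atan2(20, -14) = 124.992 deg
phi = acos(2/24.4949) = 85.3166 deg

rho = 24.4949, theta = 124.992 deg, phi = 85.3166 deg


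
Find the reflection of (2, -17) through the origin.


Reflection through origin: (x, y) -> (-x, -y)
(2, -17) -> (-2, 17)

(-2, 17)


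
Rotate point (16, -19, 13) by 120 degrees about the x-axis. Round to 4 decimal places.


x' = 16
y' = -19*cos(120) - 13*sin(120) = -1.7583
z' = -19*sin(120) + 13*cos(120) = -22.9545

(16, -1.7583, -22.9545)


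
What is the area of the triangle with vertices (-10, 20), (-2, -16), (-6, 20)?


Area = |x1(y2-y3) + x2(y3-y1) + x3(y1-y2)| / 2
= |-10*(-16-20) + -2*(20-20) + -6*(20--16)| / 2
= 72

72


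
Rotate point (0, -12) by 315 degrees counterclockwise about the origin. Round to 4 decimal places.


x' = 0*cos(315) - -12*sin(315) = -8.4853
y' = 0*sin(315) + -12*cos(315) = -8.4853

(-8.4853, -8.4853)


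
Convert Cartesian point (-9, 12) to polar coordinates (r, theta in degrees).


r = sqrt((-9)^2 + 12^2) = 15
theta = atan2(12, -9) = 126.8699 degrees

r = 15, theta = 126.8699 degrees


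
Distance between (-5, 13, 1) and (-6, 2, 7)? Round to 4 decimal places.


d = sqrt((-6--5)^2 + (2-13)^2 + (7-1)^2) = 12.5698

12.5698


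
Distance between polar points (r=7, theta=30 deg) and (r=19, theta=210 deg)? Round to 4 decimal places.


d = sqrt(r1^2 + r2^2 - 2*r1*r2*cos(t2-t1))
d = sqrt(7^2 + 19^2 - 2*7*19*cos(210-30)) = 26

26


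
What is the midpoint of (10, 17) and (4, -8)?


Midpoint = ((10+4)/2, (17+-8)/2) = (7, 4.5)

(7, 4.5)


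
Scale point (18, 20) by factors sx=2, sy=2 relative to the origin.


Scaling: (x*sx, y*sy) = (18*2, 20*2) = (36, 40)

(36, 40)


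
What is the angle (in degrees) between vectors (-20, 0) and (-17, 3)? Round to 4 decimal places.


dot = -20*-17 + 0*3 = 340
|u| = 20, |v| = 17.2627
cos(angle) = 0.9848
angle = 10.008 degrees

10.008 degrees


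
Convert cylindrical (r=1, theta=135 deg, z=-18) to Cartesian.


x = 1 * cos(135) = -0.7071
y = 1 * sin(135) = 0.7071
z = -18

(-0.7071, 0.7071, -18)


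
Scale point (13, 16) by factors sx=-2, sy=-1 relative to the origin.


Scaling: (x*sx, y*sy) = (13*-2, 16*-1) = (-26, -16)

(-26, -16)


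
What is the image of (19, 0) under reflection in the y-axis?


Reflection across y-axis: (x, y) -> (-x, y)
(19, 0) -> (-19, 0)

(-19, 0)


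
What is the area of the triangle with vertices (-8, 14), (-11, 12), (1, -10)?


Area = |x1(y2-y3) + x2(y3-y1) + x3(y1-y2)| / 2
= |-8*(12--10) + -11*(-10-14) + 1*(14-12)| / 2
= 45

45


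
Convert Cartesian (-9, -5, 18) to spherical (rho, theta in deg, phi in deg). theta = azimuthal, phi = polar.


rho = sqrt((-9)^2 + (-5)^2 + 18^2) = 20.7364
theta = atan2(-5, -9) = 209.0546 deg
phi = acos(18/20.7364) = 29.7687 deg

rho = 20.7364, theta = 209.0546 deg, phi = 29.7687 deg


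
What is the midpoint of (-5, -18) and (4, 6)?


Midpoint = ((-5+4)/2, (-18+6)/2) = (-0.5, -6)

(-0.5, -6)


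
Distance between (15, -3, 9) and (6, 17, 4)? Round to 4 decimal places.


d = sqrt((6-15)^2 + (17--3)^2 + (4-9)^2) = 22.4944

22.4944


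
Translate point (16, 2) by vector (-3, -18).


Translation: (x+dx, y+dy) = (16+-3, 2+-18) = (13, -16)

(13, -16)


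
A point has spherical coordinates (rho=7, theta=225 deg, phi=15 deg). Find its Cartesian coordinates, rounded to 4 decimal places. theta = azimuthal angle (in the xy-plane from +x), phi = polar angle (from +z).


x = 7 * sin(15) * cos(225) = -1.2811
y = 7 * sin(15) * sin(225) = -1.2811
z = 7 * cos(15) = 6.7615

(-1.2811, -1.2811, 6.7615)


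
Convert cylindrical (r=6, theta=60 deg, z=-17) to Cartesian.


x = 6 * cos(60) = 3
y = 6 * sin(60) = 5.1962
z = -17

(3, 5.1962, -17)


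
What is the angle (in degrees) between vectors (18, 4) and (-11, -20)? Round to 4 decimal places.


dot = 18*-11 + 4*-20 = -278
|u| = 18.4391, |v| = 22.8254
cos(angle) = -0.6605
angle = 131.3396 degrees

131.3396 degrees


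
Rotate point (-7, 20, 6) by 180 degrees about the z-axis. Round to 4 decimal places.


x' = -7*cos(180) - 20*sin(180) = 7
y' = -7*sin(180) + 20*cos(180) = -20
z' = 6

(7, -20, 6)


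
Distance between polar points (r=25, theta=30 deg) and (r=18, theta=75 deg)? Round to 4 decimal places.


d = sqrt(r1^2 + r2^2 - 2*r1*r2*cos(t2-t1))
d = sqrt(25^2 + 18^2 - 2*25*18*cos(75-30)) = 17.6806

17.6806


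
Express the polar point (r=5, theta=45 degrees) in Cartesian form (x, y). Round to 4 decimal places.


x = 5 * cos(45) = 3.5355
y = 5 * sin(45) = 3.5355

(3.5355, 3.5355)


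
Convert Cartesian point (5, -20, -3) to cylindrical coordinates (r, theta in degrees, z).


r = sqrt(5^2 + (-20)^2) = 20.6155
theta = atan2(-20, 5) = 284.0362 deg
z = -3

r = 20.6155, theta = 284.0362 deg, z = -3


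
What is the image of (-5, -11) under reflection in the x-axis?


Reflection across x-axis: (x, y) -> (x, -y)
(-5, -11) -> (-5, 11)

(-5, 11)


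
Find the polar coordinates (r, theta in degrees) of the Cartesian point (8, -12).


r = sqrt(8^2 + (-12)^2) = 14.4222
theta = atan2(-12, 8) = 303.6901 degrees

r = 14.4222, theta = 303.6901 degrees


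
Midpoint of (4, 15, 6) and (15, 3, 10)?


Midpoint = ((4+15)/2, (15+3)/2, (6+10)/2) = (9.5, 9, 8)

(9.5, 9, 8)


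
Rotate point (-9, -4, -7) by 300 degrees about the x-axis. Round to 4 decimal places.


x' = -9
y' = -4*cos(300) - -7*sin(300) = -8.0622
z' = -4*sin(300) + -7*cos(300) = -0.0359

(-9, -8.0622, -0.0359)


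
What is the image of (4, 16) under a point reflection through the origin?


Reflection through origin: (x, y) -> (-x, -y)
(4, 16) -> (-4, -16)

(-4, -16)


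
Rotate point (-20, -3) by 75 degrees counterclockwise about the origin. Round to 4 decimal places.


x' = -20*cos(75) - -3*sin(75) = -2.2786
y' = -20*sin(75) + -3*cos(75) = -20.095

(-2.2786, -20.095)


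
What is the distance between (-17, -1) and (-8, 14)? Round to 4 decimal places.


d = sqrt((-8--17)^2 + (14--1)^2) = 17.4929

17.4929


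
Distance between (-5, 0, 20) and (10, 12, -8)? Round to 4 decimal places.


d = sqrt((10--5)^2 + (12-0)^2 + (-8-20)^2) = 33.9559

33.9559


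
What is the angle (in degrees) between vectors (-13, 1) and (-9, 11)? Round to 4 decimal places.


dot = -13*-9 + 1*11 = 128
|u| = 13.0384, |v| = 14.2127
cos(angle) = 0.6907
angle = 46.3119 degrees

46.3119 degrees


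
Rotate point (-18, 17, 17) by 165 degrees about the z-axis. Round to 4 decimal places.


x' = -18*cos(165) - 17*sin(165) = 12.9867
y' = -18*sin(165) + 17*cos(165) = -21.0795
z' = 17

(12.9867, -21.0795, 17)


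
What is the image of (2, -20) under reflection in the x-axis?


Reflection across x-axis: (x, y) -> (x, -y)
(2, -20) -> (2, 20)

(2, 20)


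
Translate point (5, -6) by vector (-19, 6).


Translation: (x+dx, y+dy) = (5+-19, -6+6) = (-14, 0)

(-14, 0)


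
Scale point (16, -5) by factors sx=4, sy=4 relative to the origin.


Scaling: (x*sx, y*sy) = (16*4, -5*4) = (64, -20)

(64, -20)


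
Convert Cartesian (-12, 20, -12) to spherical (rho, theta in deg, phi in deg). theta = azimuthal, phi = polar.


rho = sqrt((-12)^2 + 20^2 + (-12)^2) = 26.2298
theta = atan2(20, -12) = 120.9638 deg
phi = acos(-12/26.2298) = 117.2256 deg

rho = 26.2298, theta = 120.9638 deg, phi = 117.2256 deg


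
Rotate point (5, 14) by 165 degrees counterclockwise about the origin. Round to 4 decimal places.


x' = 5*cos(165) - 14*sin(165) = -8.4531
y' = 5*sin(165) + 14*cos(165) = -12.2289

(-8.4531, -12.2289)


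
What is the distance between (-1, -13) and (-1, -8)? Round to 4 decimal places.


d = sqrt((-1--1)^2 + (-8--13)^2) = 5

5


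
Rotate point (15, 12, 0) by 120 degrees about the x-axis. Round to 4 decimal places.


x' = 15
y' = 12*cos(120) - 0*sin(120) = -6
z' = 12*sin(120) + 0*cos(120) = 10.3923

(15, -6, 10.3923)


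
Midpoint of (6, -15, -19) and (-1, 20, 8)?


Midpoint = ((6+-1)/2, (-15+20)/2, (-19+8)/2) = (2.5, 2.5, -5.5)

(2.5, 2.5, -5.5)


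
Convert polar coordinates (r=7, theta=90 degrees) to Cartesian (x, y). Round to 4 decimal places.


x = 7 * cos(90) = 0
y = 7 * sin(90) = 7

(0, 7)


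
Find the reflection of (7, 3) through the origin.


Reflection through origin: (x, y) -> (-x, -y)
(7, 3) -> (-7, -3)

(-7, -3)


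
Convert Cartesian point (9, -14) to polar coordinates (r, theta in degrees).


r = sqrt(9^2 + (-14)^2) = 16.6433
theta = atan2(-14, 9) = 302.7352 degrees

r = 16.6433, theta = 302.7352 degrees


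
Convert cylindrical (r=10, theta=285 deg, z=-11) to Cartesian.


x = 10 * cos(285) = 2.5882
y = 10 * sin(285) = -9.6593
z = -11

(2.5882, -9.6593, -11)


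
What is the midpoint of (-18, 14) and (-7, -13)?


Midpoint = ((-18+-7)/2, (14+-13)/2) = (-12.5, 0.5)

(-12.5, 0.5)


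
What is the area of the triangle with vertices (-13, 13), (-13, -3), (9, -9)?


Area = |x1(y2-y3) + x2(y3-y1) + x3(y1-y2)| / 2
= |-13*(-3--9) + -13*(-9-13) + 9*(13--3)| / 2
= 176

176


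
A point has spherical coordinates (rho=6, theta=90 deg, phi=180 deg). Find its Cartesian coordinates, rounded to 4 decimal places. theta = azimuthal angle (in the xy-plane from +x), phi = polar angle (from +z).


x = 6 * sin(180) * cos(90) = 0
y = 6 * sin(180) * sin(90) = 0
z = 6 * cos(180) = -6

(0, 0, -6)


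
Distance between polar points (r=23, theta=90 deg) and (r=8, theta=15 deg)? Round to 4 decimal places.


d = sqrt(r1^2 + r2^2 - 2*r1*r2*cos(t2-t1))
d = sqrt(23^2 + 8^2 - 2*23*8*cos(15-90)) = 22.3104

22.3104


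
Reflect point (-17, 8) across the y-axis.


Reflection across y-axis: (x, y) -> (-x, y)
(-17, 8) -> (17, 8)

(17, 8)


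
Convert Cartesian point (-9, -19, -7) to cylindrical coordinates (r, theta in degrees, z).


r = sqrt((-9)^2 + (-19)^2) = 21.0238
theta = atan2(-19, -9) = 244.6538 deg
z = -7

r = 21.0238, theta = 244.6538 deg, z = -7


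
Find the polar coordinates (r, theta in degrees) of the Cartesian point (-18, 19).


r = sqrt((-18)^2 + 19^2) = 26.1725
theta = atan2(19, -18) = 133.4518 degrees

r = 26.1725, theta = 133.4518 degrees


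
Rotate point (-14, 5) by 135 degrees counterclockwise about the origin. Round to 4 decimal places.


x' = -14*cos(135) - 5*sin(135) = 6.364
y' = -14*sin(135) + 5*cos(135) = -13.435

(6.364, -13.435)


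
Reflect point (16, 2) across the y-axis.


Reflection across y-axis: (x, y) -> (-x, y)
(16, 2) -> (-16, 2)

(-16, 2)


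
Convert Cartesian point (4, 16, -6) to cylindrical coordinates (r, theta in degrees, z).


r = sqrt(4^2 + 16^2) = 16.4924
theta = atan2(16, 4) = 75.9638 deg
z = -6

r = 16.4924, theta = 75.9638 deg, z = -6


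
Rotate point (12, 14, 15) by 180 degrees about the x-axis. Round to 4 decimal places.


x' = 12
y' = 14*cos(180) - 15*sin(180) = -14
z' = 14*sin(180) + 15*cos(180) = -15

(12, -14, -15)


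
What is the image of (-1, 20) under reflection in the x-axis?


Reflection across x-axis: (x, y) -> (x, -y)
(-1, 20) -> (-1, -20)

(-1, -20)


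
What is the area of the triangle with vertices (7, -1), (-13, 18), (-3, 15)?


Area = |x1(y2-y3) + x2(y3-y1) + x3(y1-y2)| / 2
= |7*(18-15) + -13*(15--1) + -3*(-1-18)| / 2
= 65

65


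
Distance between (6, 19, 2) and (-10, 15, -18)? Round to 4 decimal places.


d = sqrt((-10-6)^2 + (15-19)^2 + (-18-2)^2) = 25.923

25.923


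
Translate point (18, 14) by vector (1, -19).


Translation: (x+dx, y+dy) = (18+1, 14+-19) = (19, -5)

(19, -5)


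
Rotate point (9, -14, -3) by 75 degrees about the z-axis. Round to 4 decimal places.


x' = 9*cos(75) - -14*sin(75) = 15.8523
y' = 9*sin(75) + -14*cos(75) = 5.0699
z' = -3

(15.8523, 5.0699, -3)


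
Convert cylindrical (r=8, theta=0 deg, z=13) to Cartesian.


x = 8 * cos(0) = 8
y = 8 * sin(0) = 0
z = 13

(8, 0, 13)


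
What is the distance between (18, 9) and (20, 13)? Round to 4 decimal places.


d = sqrt((20-18)^2 + (13-9)^2) = 4.4721

4.4721


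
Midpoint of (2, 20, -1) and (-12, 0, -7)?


Midpoint = ((2+-12)/2, (20+0)/2, (-1+-7)/2) = (-5, 10, -4)

(-5, 10, -4)


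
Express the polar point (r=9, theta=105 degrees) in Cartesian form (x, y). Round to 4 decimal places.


x = 9 * cos(105) = -2.3294
y = 9 * sin(105) = 8.6933

(-2.3294, 8.6933)


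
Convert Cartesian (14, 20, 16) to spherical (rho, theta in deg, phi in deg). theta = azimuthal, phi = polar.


rho = sqrt(14^2 + 20^2 + 16^2) = 29.189
theta = atan2(20, 14) = 55.008 deg
phi = acos(16/29.189) = 56.7597 deg

rho = 29.189, theta = 55.008 deg, phi = 56.7597 deg


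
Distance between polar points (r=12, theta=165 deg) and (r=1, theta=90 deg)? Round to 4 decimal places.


d = sqrt(r1^2 + r2^2 - 2*r1*r2*cos(t2-t1))
d = sqrt(12^2 + 1^2 - 2*12*1*cos(90-165)) = 11.7808

11.7808


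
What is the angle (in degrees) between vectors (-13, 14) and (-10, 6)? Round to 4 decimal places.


dot = -13*-10 + 14*6 = 214
|u| = 19.105, |v| = 11.6619
cos(angle) = 0.9605
angle = 16.1573 degrees

16.1573 degrees


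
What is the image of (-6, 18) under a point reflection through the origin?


Reflection through origin: (x, y) -> (-x, -y)
(-6, 18) -> (6, -18)

(6, -18)


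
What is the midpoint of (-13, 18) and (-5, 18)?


Midpoint = ((-13+-5)/2, (18+18)/2) = (-9, 18)

(-9, 18)


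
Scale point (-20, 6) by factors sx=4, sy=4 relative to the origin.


Scaling: (x*sx, y*sy) = (-20*4, 6*4) = (-80, 24)

(-80, 24)


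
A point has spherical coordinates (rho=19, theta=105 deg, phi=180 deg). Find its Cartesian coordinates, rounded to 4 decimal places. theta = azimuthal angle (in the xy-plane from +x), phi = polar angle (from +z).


x = 19 * sin(180) * cos(105) = 0
y = 19 * sin(180) * sin(105) = 0
z = 19 * cos(180) = -19

(0, 0, -19)


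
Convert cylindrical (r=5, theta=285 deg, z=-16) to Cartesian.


x = 5 * cos(285) = 1.2941
y = 5 * sin(285) = -4.8296
z = -16

(1.2941, -4.8296, -16)


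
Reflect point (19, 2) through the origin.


Reflection through origin: (x, y) -> (-x, -y)
(19, 2) -> (-19, -2)

(-19, -2)


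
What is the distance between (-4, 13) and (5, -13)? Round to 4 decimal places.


d = sqrt((5--4)^2 + (-13-13)^2) = 27.5136

27.5136


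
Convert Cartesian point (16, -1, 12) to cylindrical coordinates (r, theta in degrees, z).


r = sqrt(16^2 + (-1)^2) = 16.0312
theta = atan2(-1, 16) = 356.4237 deg
z = 12

r = 16.0312, theta = 356.4237 deg, z = 12


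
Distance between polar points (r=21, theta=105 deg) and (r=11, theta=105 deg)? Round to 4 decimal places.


d = sqrt(r1^2 + r2^2 - 2*r1*r2*cos(t2-t1))
d = sqrt(21^2 + 11^2 - 2*21*11*cos(105-105)) = 10

10


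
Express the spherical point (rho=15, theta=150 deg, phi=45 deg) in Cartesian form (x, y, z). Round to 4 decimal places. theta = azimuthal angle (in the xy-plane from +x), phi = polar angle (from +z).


x = 15 * sin(45) * cos(150) = -9.1856
y = 15 * sin(45) * sin(150) = 5.3033
z = 15 * cos(45) = 10.6066

(-9.1856, 5.3033, 10.6066)


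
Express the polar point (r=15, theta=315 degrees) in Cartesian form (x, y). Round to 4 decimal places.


x = 15 * cos(315) = 10.6066
y = 15 * sin(315) = -10.6066

(10.6066, -10.6066)


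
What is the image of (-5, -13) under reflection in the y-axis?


Reflection across y-axis: (x, y) -> (-x, y)
(-5, -13) -> (5, -13)

(5, -13)


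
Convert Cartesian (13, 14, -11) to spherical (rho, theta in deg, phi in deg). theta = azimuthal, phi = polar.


rho = sqrt(13^2 + 14^2 + (-11)^2) = 22.0454
theta = atan2(14, 13) = 47.1211 deg
phi = acos(-11/22.0454) = 119.9319 deg

rho = 22.0454, theta = 47.1211 deg, phi = 119.9319 deg


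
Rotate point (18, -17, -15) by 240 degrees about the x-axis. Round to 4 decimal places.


x' = 18
y' = -17*cos(240) - -15*sin(240) = -4.4904
z' = -17*sin(240) + -15*cos(240) = 22.2224

(18, -4.4904, 22.2224)


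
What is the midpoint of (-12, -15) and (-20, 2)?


Midpoint = ((-12+-20)/2, (-15+2)/2) = (-16, -6.5)

(-16, -6.5)


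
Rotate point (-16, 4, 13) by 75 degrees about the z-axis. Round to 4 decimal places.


x' = -16*cos(75) - 4*sin(75) = -8.0048
y' = -16*sin(75) + 4*cos(75) = -14.4195
z' = 13

(-8.0048, -14.4195, 13)


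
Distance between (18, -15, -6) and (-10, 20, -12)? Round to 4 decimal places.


d = sqrt((-10-18)^2 + (20--15)^2 + (-12--6)^2) = 45.2217

45.2217


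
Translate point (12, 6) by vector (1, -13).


Translation: (x+dx, y+dy) = (12+1, 6+-13) = (13, -7)

(13, -7)


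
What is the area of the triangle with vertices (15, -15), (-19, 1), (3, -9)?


Area = |x1(y2-y3) + x2(y3-y1) + x3(y1-y2)| / 2
= |15*(1--9) + -19*(-9--15) + 3*(-15-1)| / 2
= 6

6


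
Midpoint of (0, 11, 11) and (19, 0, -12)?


Midpoint = ((0+19)/2, (11+0)/2, (11+-12)/2) = (9.5, 5.5, -0.5)

(9.5, 5.5, -0.5)


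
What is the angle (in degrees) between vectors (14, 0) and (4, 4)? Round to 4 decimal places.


dot = 14*4 + 0*4 = 56
|u| = 14, |v| = 5.6569
cos(angle) = 0.7071
angle = 45 degrees

45 degrees


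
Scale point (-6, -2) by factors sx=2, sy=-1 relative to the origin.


Scaling: (x*sx, y*sy) = (-6*2, -2*-1) = (-12, 2)

(-12, 2)


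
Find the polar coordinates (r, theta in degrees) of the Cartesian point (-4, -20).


r = sqrt((-4)^2 + (-20)^2) = 20.3961
theta = atan2(-20, -4) = 258.6901 degrees

r = 20.3961, theta = 258.6901 degrees


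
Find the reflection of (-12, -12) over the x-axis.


Reflection across x-axis: (x, y) -> (x, -y)
(-12, -12) -> (-12, 12)

(-12, 12)


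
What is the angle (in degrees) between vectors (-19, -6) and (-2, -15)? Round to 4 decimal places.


dot = -19*-2 + -6*-15 = 128
|u| = 19.9249, |v| = 15.1327
cos(angle) = 0.4245
angle = 64.8798 degrees

64.8798 degrees


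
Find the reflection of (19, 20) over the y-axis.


Reflection across y-axis: (x, y) -> (-x, y)
(19, 20) -> (-19, 20)

(-19, 20)


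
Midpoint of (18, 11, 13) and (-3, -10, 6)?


Midpoint = ((18+-3)/2, (11+-10)/2, (13+6)/2) = (7.5, 0.5, 9.5)

(7.5, 0.5, 9.5)


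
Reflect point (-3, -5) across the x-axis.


Reflection across x-axis: (x, y) -> (x, -y)
(-3, -5) -> (-3, 5)

(-3, 5)


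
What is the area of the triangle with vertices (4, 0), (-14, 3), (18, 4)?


Area = |x1(y2-y3) + x2(y3-y1) + x3(y1-y2)| / 2
= |4*(3-4) + -14*(4-0) + 18*(0-3)| / 2
= 57

57


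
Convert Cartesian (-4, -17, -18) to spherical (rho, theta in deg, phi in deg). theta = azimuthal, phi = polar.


rho = sqrt((-4)^2 + (-17)^2 + (-18)^2) = 25.0799
theta = atan2(-17, -4) = 256.7595 deg
phi = acos(-18/25.0799) = 135.8655 deg

rho = 25.0799, theta = 256.7595 deg, phi = 135.8655 deg


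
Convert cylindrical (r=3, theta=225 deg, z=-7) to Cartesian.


x = 3 * cos(225) = -2.1213
y = 3 * sin(225) = -2.1213
z = -7

(-2.1213, -2.1213, -7)


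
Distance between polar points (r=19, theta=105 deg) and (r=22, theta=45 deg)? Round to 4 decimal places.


d = sqrt(r1^2 + r2^2 - 2*r1*r2*cos(t2-t1))
d = sqrt(19^2 + 22^2 - 2*19*22*cos(45-105)) = 20.664

20.664


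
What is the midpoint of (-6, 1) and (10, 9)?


Midpoint = ((-6+10)/2, (1+9)/2) = (2, 5)

(2, 5)


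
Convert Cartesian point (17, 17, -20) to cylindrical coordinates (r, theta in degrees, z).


r = sqrt(17^2 + 17^2) = 24.0416
theta = atan2(17, 17) = 45 deg
z = -20

r = 24.0416, theta = 45 deg, z = -20


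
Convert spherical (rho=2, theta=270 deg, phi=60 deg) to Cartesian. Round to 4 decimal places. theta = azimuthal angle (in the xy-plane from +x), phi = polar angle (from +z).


x = 2 * sin(60) * cos(270) = 0
y = 2 * sin(60) * sin(270) = -1.7321
z = 2 * cos(60) = 1

(0, -1.7321, 1)


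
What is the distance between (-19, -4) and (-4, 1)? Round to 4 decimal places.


d = sqrt((-4--19)^2 + (1--4)^2) = 15.8114

15.8114


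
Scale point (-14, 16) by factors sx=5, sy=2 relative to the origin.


Scaling: (x*sx, y*sy) = (-14*5, 16*2) = (-70, 32)

(-70, 32)


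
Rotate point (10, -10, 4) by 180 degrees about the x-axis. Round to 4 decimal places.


x' = 10
y' = -10*cos(180) - 4*sin(180) = 10
z' = -10*sin(180) + 4*cos(180) = -4

(10, 10, -4)


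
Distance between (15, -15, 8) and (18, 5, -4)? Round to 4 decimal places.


d = sqrt((18-15)^2 + (5--15)^2 + (-4-8)^2) = 23.516

23.516


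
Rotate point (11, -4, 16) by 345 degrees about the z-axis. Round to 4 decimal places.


x' = 11*cos(345) - -4*sin(345) = 9.5899
y' = 11*sin(345) + -4*cos(345) = -6.7107
z' = 16

(9.5899, -6.7107, 16)


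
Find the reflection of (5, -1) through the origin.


Reflection through origin: (x, y) -> (-x, -y)
(5, -1) -> (-5, 1)

(-5, 1)


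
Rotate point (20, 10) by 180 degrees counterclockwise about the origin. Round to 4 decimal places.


x' = 20*cos(180) - 10*sin(180) = -20
y' = 20*sin(180) + 10*cos(180) = -10

(-20, -10)


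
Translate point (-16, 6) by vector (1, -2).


Translation: (x+dx, y+dy) = (-16+1, 6+-2) = (-15, 4)

(-15, 4)


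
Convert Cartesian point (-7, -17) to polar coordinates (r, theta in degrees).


r = sqrt((-7)^2 + (-17)^2) = 18.3848
theta = atan2(-17, -7) = 247.6199 degrees

r = 18.3848, theta = 247.6199 degrees


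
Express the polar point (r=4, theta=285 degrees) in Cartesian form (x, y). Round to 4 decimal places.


x = 4 * cos(285) = 1.0353
y = 4 * sin(285) = -3.8637

(1.0353, -3.8637)


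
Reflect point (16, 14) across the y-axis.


Reflection across y-axis: (x, y) -> (-x, y)
(16, 14) -> (-16, 14)

(-16, 14)


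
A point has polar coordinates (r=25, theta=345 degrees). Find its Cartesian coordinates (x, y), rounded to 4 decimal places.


x = 25 * cos(345) = 24.1481
y = 25 * sin(345) = -6.4705

(24.1481, -6.4705)


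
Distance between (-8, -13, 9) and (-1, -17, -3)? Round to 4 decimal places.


d = sqrt((-1--8)^2 + (-17--13)^2 + (-3-9)^2) = 14.4568

14.4568


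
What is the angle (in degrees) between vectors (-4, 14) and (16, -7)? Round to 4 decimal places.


dot = -4*16 + 14*-7 = -162
|u| = 14.5602, |v| = 17.4642
cos(angle) = -0.6371
angle = 129.5748 degrees

129.5748 degrees


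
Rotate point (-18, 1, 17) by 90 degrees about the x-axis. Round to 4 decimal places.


x' = -18
y' = 1*cos(90) - 17*sin(90) = -17
z' = 1*sin(90) + 17*cos(90) = 1

(-18, -17, 1)


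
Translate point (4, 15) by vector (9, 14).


Translation: (x+dx, y+dy) = (4+9, 15+14) = (13, 29)

(13, 29)


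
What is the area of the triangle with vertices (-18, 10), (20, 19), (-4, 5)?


Area = |x1(y2-y3) + x2(y3-y1) + x3(y1-y2)| / 2
= |-18*(19-5) + 20*(5-10) + -4*(10-19)| / 2
= 158

158


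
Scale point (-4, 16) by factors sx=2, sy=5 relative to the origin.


Scaling: (x*sx, y*sy) = (-4*2, 16*5) = (-8, 80)

(-8, 80)


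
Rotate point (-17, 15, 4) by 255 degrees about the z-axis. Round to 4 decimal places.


x' = -17*cos(255) - 15*sin(255) = 18.8888
y' = -17*sin(255) + 15*cos(255) = 12.5385
z' = 4

(18.8888, 12.5385, 4)


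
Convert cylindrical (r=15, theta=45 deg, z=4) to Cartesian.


x = 15 * cos(45) = 10.6066
y = 15 * sin(45) = 10.6066
z = 4

(10.6066, 10.6066, 4)


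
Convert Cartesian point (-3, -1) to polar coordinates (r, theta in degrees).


r = sqrt((-3)^2 + (-1)^2) = 3.1623
theta = atan2(-1, -3) = 198.4349 degrees

r = 3.1623, theta = 198.4349 degrees


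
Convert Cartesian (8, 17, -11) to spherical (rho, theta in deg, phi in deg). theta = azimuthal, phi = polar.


rho = sqrt(8^2 + 17^2 + (-11)^2) = 21.7715
theta = atan2(17, 8) = 64.7989 deg
phi = acos(-11/21.7715) = 120.3477 deg

rho = 21.7715, theta = 64.7989 deg, phi = 120.3477 deg


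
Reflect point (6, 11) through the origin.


Reflection through origin: (x, y) -> (-x, -y)
(6, 11) -> (-6, -11)

(-6, -11)


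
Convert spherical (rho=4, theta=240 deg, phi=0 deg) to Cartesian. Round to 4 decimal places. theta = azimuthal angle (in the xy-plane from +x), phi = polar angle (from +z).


x = 4 * sin(0) * cos(240) = 0
y = 4 * sin(0) * sin(240) = 0
z = 4 * cos(0) = 4

(0, 0, 4)


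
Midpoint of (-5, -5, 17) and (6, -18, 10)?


Midpoint = ((-5+6)/2, (-5+-18)/2, (17+10)/2) = (0.5, -11.5, 13.5)

(0.5, -11.5, 13.5)


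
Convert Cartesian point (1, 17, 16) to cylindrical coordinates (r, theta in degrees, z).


r = sqrt(1^2 + 17^2) = 17.0294
theta = atan2(17, 1) = 86.6335 deg
z = 16

r = 17.0294, theta = 86.6335 deg, z = 16


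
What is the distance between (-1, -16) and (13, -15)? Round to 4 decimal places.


d = sqrt((13--1)^2 + (-15--16)^2) = 14.0357

14.0357


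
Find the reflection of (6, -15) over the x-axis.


Reflection across x-axis: (x, y) -> (x, -y)
(6, -15) -> (6, 15)

(6, 15)


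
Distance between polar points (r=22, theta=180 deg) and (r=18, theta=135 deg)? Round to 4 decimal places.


d = sqrt(r1^2 + r2^2 - 2*r1*r2*cos(t2-t1))
d = sqrt(22^2 + 18^2 - 2*22*18*cos(135-180)) = 15.7471

15.7471


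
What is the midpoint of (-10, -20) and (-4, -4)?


Midpoint = ((-10+-4)/2, (-20+-4)/2) = (-7, -12)

(-7, -12)


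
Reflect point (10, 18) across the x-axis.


Reflection across x-axis: (x, y) -> (x, -y)
(10, 18) -> (10, -18)

(10, -18)


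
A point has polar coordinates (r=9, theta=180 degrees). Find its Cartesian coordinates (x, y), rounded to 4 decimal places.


x = 9 * cos(180) = -9
y = 9 * sin(180) = 0

(-9, 0)


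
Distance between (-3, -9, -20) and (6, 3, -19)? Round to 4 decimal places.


d = sqrt((6--3)^2 + (3--9)^2 + (-19--20)^2) = 15.0333

15.0333


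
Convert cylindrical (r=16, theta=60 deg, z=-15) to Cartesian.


x = 16 * cos(60) = 8
y = 16 * sin(60) = 13.8564
z = -15

(8, 13.8564, -15)


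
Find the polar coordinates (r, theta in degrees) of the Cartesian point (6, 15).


r = sqrt(6^2 + 15^2) = 16.1555
theta = atan2(15, 6) = 68.1986 degrees

r = 16.1555, theta = 68.1986 degrees


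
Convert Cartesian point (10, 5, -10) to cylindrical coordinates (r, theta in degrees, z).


r = sqrt(10^2 + 5^2) = 11.1803
theta = atan2(5, 10) = 26.5651 deg
z = -10

r = 11.1803, theta = 26.5651 deg, z = -10


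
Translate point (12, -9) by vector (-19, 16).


Translation: (x+dx, y+dy) = (12+-19, -9+16) = (-7, 7)

(-7, 7)


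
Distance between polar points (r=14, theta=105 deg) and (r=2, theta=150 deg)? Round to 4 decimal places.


d = sqrt(r1^2 + r2^2 - 2*r1*r2*cos(t2-t1))
d = sqrt(14^2 + 2^2 - 2*14*2*cos(150-105)) = 12.665

12.665


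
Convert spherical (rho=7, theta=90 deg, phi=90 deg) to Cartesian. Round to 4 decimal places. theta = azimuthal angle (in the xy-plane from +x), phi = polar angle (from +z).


x = 7 * sin(90) * cos(90) = 0
y = 7 * sin(90) * sin(90) = 7
z = 7 * cos(90) = 0

(0, 7, 0)


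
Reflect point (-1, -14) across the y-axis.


Reflection across y-axis: (x, y) -> (-x, y)
(-1, -14) -> (1, -14)

(1, -14)


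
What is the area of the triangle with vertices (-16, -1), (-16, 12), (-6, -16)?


Area = |x1(y2-y3) + x2(y3-y1) + x3(y1-y2)| / 2
= |-16*(12--16) + -16*(-16--1) + -6*(-1-12)| / 2
= 65

65


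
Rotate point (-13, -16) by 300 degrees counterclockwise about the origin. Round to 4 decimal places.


x' = -13*cos(300) - -16*sin(300) = -20.3564
y' = -13*sin(300) + -16*cos(300) = 3.2583

(-20.3564, 3.2583)


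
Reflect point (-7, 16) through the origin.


Reflection through origin: (x, y) -> (-x, -y)
(-7, 16) -> (7, -16)

(7, -16)


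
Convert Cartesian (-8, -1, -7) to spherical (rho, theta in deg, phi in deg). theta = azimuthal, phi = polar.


rho = sqrt((-8)^2 + (-1)^2 + (-7)^2) = 10.6771
theta = atan2(-1, -8) = 187.125 deg
phi = acos(-7/10.6771) = 130.9659 deg

rho = 10.6771, theta = 187.125 deg, phi = 130.9659 deg


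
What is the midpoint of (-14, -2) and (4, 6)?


Midpoint = ((-14+4)/2, (-2+6)/2) = (-5, 2)

(-5, 2)


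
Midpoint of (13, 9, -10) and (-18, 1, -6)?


Midpoint = ((13+-18)/2, (9+1)/2, (-10+-6)/2) = (-2.5, 5, -8)

(-2.5, 5, -8)


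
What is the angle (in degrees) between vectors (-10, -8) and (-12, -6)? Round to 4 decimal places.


dot = -10*-12 + -8*-6 = 168
|u| = 12.8062, |v| = 13.4164
cos(angle) = 0.9778
angle = 12.0948 degrees

12.0948 degrees


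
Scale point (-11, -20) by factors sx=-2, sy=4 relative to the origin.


Scaling: (x*sx, y*sy) = (-11*-2, -20*4) = (22, -80)

(22, -80)


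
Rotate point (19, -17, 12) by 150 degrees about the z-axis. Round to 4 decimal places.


x' = 19*cos(150) - -17*sin(150) = -7.9545
y' = 19*sin(150) + -17*cos(150) = 24.2224
z' = 12

(-7.9545, 24.2224, 12)


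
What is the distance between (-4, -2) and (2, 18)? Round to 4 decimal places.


d = sqrt((2--4)^2 + (18--2)^2) = 20.8806

20.8806


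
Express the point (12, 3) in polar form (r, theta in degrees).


r = sqrt(12^2 + 3^2) = 12.3693
theta = atan2(3, 12) = 14.0362 degrees

r = 12.3693, theta = 14.0362 degrees


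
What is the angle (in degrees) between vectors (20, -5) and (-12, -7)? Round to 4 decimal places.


dot = 20*-12 + -5*-7 = -205
|u| = 20.6155, |v| = 13.8924
cos(angle) = -0.7158
angle = 135.7073 degrees

135.7073 degrees


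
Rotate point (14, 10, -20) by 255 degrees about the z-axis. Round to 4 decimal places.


x' = 14*cos(255) - 10*sin(255) = 6.0358
y' = 14*sin(255) + 10*cos(255) = -16.1112
z' = -20

(6.0358, -16.1112, -20)


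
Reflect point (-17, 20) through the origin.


Reflection through origin: (x, y) -> (-x, -y)
(-17, 20) -> (17, -20)

(17, -20)


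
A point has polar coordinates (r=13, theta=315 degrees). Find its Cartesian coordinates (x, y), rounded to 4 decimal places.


x = 13 * cos(315) = 9.1924
y = 13 * sin(315) = -9.1924

(9.1924, -9.1924)


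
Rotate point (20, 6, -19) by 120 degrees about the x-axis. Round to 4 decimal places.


x' = 20
y' = 6*cos(120) - -19*sin(120) = 13.4545
z' = 6*sin(120) + -19*cos(120) = 14.6962

(20, 13.4545, 14.6962)


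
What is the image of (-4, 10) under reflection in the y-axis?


Reflection across y-axis: (x, y) -> (-x, y)
(-4, 10) -> (4, 10)

(4, 10)


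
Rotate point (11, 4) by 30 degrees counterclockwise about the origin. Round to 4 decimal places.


x' = 11*cos(30) - 4*sin(30) = 7.5263
y' = 11*sin(30) + 4*cos(30) = 8.9641

(7.5263, 8.9641)
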